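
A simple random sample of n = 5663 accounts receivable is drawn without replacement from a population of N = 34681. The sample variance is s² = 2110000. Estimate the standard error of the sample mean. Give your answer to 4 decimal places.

Under SRS without replacement, Var(ȳ) = (1 − f)·s²/n with f = n/N = 5663/34681 = 0.16328826.
Var(ȳ) = (1 − 0.16328826)·2110000/5663 = 0.83671174·372.59403 = 311.7538.
SE(ȳ) = √(311.7538) = 17.6566.

17.6566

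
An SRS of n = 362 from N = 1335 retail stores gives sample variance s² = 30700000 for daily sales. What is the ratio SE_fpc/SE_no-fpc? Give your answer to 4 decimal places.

0.8537

f = n/N = 362/1335 = 0.27116105.
SE_no-fpc = √(s²/n) = 291.21578; SE_fpc = √((1−f)s²/n) = 248.61692.
Ratio = √(1−f) = 0.85372065.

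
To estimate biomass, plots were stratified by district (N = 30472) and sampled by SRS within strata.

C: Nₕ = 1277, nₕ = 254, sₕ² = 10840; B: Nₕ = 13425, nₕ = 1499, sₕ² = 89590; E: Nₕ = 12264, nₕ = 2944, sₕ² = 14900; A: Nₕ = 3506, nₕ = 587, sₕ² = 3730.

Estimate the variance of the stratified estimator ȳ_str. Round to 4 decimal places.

11.0585

Var(ȳ_str) = Σₕ Wₕ²(1 − fₕ)sₕ²/nₕ with Wₕ = Nₕ/N, N = 30472.
C: Wₕ = 0.04190732; term = 0.04190732²·(1 − 0.19890368)·10840/254 = 0.060042695.
B: Wₕ = 0.44056839; term = 0.44056839²·(1 − 0.11165736)·89590/1499 = 10.305405.
E: Wₕ = 0.40246784; term = 0.40246784²·(1 − 0.24005219)·14900/2944 = 0.6230094.
A: Wₕ = 0.11505645; term = 0.11505645²·(1 − 0.16742727)·3730/587 = 0.070034949.
Sum = 11.058492.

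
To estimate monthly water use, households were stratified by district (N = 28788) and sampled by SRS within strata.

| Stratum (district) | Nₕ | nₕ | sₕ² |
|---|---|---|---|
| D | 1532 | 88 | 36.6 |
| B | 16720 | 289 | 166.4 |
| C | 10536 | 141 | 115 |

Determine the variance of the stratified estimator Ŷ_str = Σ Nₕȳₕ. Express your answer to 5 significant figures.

2.4843 × 10^8

Var(Ŷ_str) = Σₕ Nₕ²(1 − fₕ)sₕ²/nₕ.
D: 1532²·(1 − 88/1532)·36.6/88 = 920077.42.
B: 16720²·(1 − 289/16720)·166.4/289 = 1.5818152 × 10^8.
C: 10536²·(1 − 141/10536)·115/141 = 8.9326226 × 10^7.
Sum = 2.4842782 × 10^8.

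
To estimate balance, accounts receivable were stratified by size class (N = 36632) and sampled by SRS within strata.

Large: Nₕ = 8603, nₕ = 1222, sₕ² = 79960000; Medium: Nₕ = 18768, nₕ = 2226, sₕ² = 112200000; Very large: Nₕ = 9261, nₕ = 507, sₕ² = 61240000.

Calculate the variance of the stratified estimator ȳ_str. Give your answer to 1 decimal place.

Var(ȳ_str) = Σₕ Wₕ²(1 − fₕ)sₕ²/nₕ with Wₕ = Nₕ/N, N = 36632.
Large: Wₕ = 0.23484931; term = 0.23484931²·(1 − 0.14204347)·79960000/1222 = 3096.3172.
Medium: Wₕ = 0.51233894; term = 0.51233894²·(1 − 0.11860614)·112200000/2226 = 11661.447.
Very large: Wₕ = 0.25281175; term = 0.25281175²·(1 − 0.05474571)·61240000/507 = 7297.4376.
Sum = 22055.202.

22055.2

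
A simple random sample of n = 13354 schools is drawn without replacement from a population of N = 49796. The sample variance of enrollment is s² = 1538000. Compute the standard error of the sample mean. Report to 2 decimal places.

9.18

Under SRS without replacement, Var(ȳ) = (1 − f)·s²/n with f = n/N = 13354/49796 = 0.26817415.
Var(ȳ) = (1 − 0.26817415)·1538000/13354 = 0.73182585·115.17148 = 84.285469.
SE(ȳ) = √(84.285469) = 9.18.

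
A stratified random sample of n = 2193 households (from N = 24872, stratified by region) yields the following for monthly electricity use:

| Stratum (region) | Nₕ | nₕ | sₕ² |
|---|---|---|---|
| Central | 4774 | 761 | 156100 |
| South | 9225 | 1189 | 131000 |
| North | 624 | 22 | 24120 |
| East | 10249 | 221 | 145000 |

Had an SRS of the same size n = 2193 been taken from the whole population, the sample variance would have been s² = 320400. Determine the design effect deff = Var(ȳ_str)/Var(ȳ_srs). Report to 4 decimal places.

0.9700

Var(ȳ_str) = Σ Wₕ²(1−fₕ)sₕ²/nₕ with Wₕ = Nₕ/24872:
  Central: (4774/24872)²·(1−761/4774)·156100/761 = 6.3525545
  South: (9225/24872)²·(1−1189/9225)·131000/1189 = 13.203052
  North: (624/24872)²·(1−22/624)·24120/22 = 0.66575477
  East: (10249/24872)²·(1−221/10249)·145000/221 = 109.00593
  → Var(ȳ_str) = 129.22729.
Var(ȳ_srs) = (1 − 2193/24872)·320400/2193 = 133.21928.
deff = 129.22729 / 133.21928 = 0.9700.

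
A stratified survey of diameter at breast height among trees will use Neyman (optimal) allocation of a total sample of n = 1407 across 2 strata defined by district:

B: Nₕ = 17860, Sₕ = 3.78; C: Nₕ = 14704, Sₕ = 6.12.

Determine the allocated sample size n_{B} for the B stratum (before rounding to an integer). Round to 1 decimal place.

603.1

Neyman allocation: nₕ = n·NₕSₕ / Σⱼ NⱼSⱼ.
Σ NⱼSⱼ = 17860·3.78 + 14704·6.12 = 157499.28.
n_{B} = 1407·17860·3.78 / 157499.28 = 603.1.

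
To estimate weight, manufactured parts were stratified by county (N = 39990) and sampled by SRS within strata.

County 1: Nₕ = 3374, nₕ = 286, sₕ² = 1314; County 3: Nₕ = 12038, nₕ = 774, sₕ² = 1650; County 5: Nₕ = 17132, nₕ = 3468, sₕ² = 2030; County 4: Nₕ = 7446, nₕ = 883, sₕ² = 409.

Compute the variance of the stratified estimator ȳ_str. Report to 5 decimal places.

0.31052

Var(ȳ_str) = Σₕ Wₕ²(1 − fₕ)sₕ²/nₕ with Wₕ = Nₕ/N, N = 39990.
County 1: Wₕ = 0.08437109; term = 0.08437109²·(1 − 0.08476586)·1314/286 = 0.029932907.
County 3: Wₕ = 0.30102526; term = 0.30102526²·(1 − 0.06429639)·1650/774 = 0.18075368.
County 5: Wₕ = 0.42840710; term = 0.42840710²·(1 − 0.20242820)·2030/3468 = 0.085684065.
County 4: Wₕ = 0.18619655; term = 0.18619655²·(1 − 0.11858716)·409/883 = 0.014154197.
Sum = 0.31052485.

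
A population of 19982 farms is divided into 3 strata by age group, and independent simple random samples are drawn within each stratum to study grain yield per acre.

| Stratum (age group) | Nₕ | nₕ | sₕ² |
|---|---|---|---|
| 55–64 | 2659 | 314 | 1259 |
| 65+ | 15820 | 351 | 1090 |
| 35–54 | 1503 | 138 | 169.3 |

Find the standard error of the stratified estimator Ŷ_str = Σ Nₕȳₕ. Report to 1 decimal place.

Var(Ŷ_str) = Σₕ Nₕ²(1 − fₕ)sₕ²/nₕ.
55–64: 2659²·(1 − 314/2659)·1259/314 = 2.5000993 × 10^7.
65+: 15820²·(1 − 351/15820)·1090/351 = 7.5995539 × 10^8.
35–54: 1503²·(1 − 138/1503)·169.3/138 = 2.5169205 × 10^6.
Sum = 7.874733 × 10^8.
SE = √(7.874733 × 10^8) = 28062.0.

28062.0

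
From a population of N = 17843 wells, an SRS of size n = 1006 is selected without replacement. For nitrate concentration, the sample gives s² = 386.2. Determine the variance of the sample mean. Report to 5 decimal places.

0.36225

Under SRS without replacement, Var(ȳ) = (1 − f)·s²/n with f = n/N = 1006/17843 = 0.05638065.
Var(ȳ) = (1 − 0.05638065)·386.2/1006 = 0.94361935·0.38389662 = 0.36225228.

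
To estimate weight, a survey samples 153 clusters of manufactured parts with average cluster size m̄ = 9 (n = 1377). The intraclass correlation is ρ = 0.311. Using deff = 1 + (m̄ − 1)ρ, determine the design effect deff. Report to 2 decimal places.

deff = 1 + (9 − 1)·0.311 = 1 + 2.488 = 3.488.

3.49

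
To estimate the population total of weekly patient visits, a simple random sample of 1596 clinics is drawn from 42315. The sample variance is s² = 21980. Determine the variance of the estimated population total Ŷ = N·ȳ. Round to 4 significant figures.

2.373 × 10^10

Var(Ŷ) = N²·Var(ȳ) = N²·(1 − n/N)·s²/n.
f = 1596/42315 = 0.03771712; Var(ȳ) = 0.96228288·21980/1596 = 13.252492.
Var(Ŷ) = 42315² · 13.252492 = 2.3729372 × 10^10.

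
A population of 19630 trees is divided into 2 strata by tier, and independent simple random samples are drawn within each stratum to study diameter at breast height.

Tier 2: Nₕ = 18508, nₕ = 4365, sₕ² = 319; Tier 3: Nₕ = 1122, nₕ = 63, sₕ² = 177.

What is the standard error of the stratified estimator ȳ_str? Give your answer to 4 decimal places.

0.2415

Var(ȳ_str) = Σₕ Wₕ²(1 − fₕ)sₕ²/nₕ with Wₕ = Nₕ/N, N = 19630.
Tier 2: Wₕ = 0.94284259; term = 0.94284259²·(1 − 0.23584396)·319/4365 = 0.049644012.
Tier 3: Wₕ = 0.05715741; term = 0.05715741²·(1 − 0.05614973)·177/63 = 0.0086632517.
Sum = 0.058307264.
SE = √(0.058307264) = 0.2415.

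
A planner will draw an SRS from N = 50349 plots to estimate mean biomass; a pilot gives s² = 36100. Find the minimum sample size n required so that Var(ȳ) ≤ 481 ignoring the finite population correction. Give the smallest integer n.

Without fpc, n₀ = s²/D = 36100/481 = 75.0520.
Rounding up, n = 76.

76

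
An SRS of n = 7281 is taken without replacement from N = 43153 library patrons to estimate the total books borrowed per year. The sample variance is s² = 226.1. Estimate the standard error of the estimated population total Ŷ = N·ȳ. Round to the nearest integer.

Var(Ŷ) = N²·Var(ȳ) = N²·(1 − n/N)·s²/n.
f = 7281/43153 = 0.16872523; Var(ȳ) = 0.83127477·226.1/7281 = 0.02581393.
Var(Ŷ) = 43153² · 0.02581393 = 4.8070221 × 10^7.
SE(Ŷ) = √(4.8070221 × 10^7) = 6933.

6933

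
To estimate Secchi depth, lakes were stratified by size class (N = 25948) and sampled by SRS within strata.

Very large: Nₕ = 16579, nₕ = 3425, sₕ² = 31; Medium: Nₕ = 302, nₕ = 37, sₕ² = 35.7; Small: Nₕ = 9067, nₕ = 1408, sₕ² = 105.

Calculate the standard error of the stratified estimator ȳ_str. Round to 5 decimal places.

0.10362

Var(ȳ_str) = Σₕ Wₕ²(1 − fₕ)sₕ²/nₕ with Wₕ = Nₕ/N, N = 25948.
Very large: Wₕ = 0.63893171; term = 0.63893171²·(1 − 0.20658665)·31/3425 = 0.0029316324.
Medium: Wₕ = 0.01163866; term = 0.01163866²·(1 − 0.12251656)·35.7/37 = 1.146863 × 10^-4.
Small: Wₕ = 0.34942963; term = 0.34942963²·(1 − 0.15528841)·105/1408 = 0.0076915621.
Sum = 0.010737881.
SE = √(0.010737881) = 0.10362.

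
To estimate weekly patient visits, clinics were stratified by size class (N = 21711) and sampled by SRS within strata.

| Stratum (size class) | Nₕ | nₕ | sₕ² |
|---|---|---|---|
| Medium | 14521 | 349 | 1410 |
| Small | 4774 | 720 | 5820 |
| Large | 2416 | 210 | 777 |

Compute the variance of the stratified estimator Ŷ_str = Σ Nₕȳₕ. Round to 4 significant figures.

Var(Ŷ_str) = Σₕ Nₕ²(1 − fₕ)sₕ²/nₕ.
Medium: 14521²·(1 − 349/14521)·1410/349 = 8.314217 × 10^8.
Small: 4774²·(1 − 720/4774)·5820/720 = 1.5644318 × 10^8.
Large: 2416²·(1 − 210/2416)·777/210 = 1.9719875 × 10^7.
Sum = 1.0075848 × 10^9.

1.008 × 10^9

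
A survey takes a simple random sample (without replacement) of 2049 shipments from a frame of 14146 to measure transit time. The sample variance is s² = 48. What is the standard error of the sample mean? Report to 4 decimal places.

0.1415

Under SRS without replacement, Var(ȳ) = (1 − f)·s²/n with f = n/N = 2049/14146 = 0.14484660.
Var(ȳ) = (1 − 0.14484660)·48/2049 = 0.85515340·0.023426061 = 0.020032876.
SE(ȳ) = √(0.020032876) = 0.1415.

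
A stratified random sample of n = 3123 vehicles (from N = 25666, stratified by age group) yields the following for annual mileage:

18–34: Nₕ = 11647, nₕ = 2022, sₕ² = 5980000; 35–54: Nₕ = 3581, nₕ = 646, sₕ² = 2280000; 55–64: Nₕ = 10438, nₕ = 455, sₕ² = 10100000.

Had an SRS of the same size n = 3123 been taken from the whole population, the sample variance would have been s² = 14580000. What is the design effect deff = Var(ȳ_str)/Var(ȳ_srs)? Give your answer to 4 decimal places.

Var(ȳ_str) = Σ Wₕ²(1−fₕ)sₕ²/nₕ with Wₕ = Nₕ/25666:
  18–34: (11647/25666)²·(1−2022/11647)·5980000/2022 = 503.29019
  35–54: (3581/25666)²·(1−646/3581)·2280000/646 = 56.311666
  55–64: (10438/25666)²·(1−455/10438)·10100000/455 = 3511.3325
  → Var(ȳ_str) = 4070.9344.
Var(ȳ_srs) = (1 − 3123/25666)·14580000/3123 = 4100.5212.
deff = 4070.9344 / 4100.5212 = 0.9928.

0.9928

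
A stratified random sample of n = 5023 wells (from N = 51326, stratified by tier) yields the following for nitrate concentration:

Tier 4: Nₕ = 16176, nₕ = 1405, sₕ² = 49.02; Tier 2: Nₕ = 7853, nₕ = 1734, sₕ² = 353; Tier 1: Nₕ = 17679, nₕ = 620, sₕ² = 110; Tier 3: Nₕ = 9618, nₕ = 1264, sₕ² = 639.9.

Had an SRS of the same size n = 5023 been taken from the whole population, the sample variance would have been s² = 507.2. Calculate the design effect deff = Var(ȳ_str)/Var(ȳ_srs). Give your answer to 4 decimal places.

Var(ȳ_str) = Σ Wₕ²(1−fₕ)sₕ²/nₕ with Wₕ = Nₕ/51326:
  Tier 4: (16176/51326)²·(1−1405/16176)·49.02/1405 = 0.003164486
  Tier 2: (7853/51326)²·(1−1734/7853)·353/1734 = 0.003713358
  Tier 1: (17679/51326)²·(1−620/17679)·110/620 = 0.020311286
  Tier 3: (9618/51326)²·(1−1264/9618)·639.9/1264 = 0.015440787
  → Var(ȳ_str) = 0.042629917.
Var(ȳ_srs) = (1 − 5023/51326)·507.2/5023 = 0.091093581.
deff = 0.042629917 / 0.091093581 = 0.4680.

0.4680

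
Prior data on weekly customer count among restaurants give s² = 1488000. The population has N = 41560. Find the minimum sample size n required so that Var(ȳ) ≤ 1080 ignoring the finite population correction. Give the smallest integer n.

1378

Without fpc, n₀ = s²/D = 1488000/1080 = 1377.7778.
Rounding up, n = 1378.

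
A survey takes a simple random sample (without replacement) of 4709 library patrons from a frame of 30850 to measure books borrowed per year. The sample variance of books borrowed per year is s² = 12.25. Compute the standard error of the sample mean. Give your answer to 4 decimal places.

0.0470

Under SRS without replacement, Var(ȳ) = (1 − f)·s²/n with f = n/N = 4709/30850 = 0.15264182.
Var(ȳ) = (1 − 0.15264182)·12.25/4709 = 0.84735818·0.0026014016 = 0.0022043189.
SE(ȳ) = √(0.0022043189) = 0.0470.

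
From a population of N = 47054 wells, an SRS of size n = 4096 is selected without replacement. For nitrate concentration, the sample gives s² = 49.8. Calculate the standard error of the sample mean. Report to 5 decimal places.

Under SRS without replacement, Var(ȳ) = (1 − f)·s²/n with f = n/N = 4096/47054 = 0.08704892.
Var(ȳ) = (1 − 0.08704892)·49.8/4096 = 0.91295108·0.012158203 = 0.011099845.
SE(ȳ) = √(0.011099845) = 0.10536.

0.10536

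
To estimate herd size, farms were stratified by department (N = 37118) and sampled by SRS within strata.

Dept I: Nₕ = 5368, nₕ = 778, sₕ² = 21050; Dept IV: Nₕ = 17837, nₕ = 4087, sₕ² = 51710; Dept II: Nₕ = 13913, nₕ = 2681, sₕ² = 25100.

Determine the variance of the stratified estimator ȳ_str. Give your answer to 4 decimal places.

3.7981

Var(ȳ_str) = Σₕ Wₕ²(1 − fₕ)sₕ²/nₕ with Wₕ = Nₕ/N, N = 37118.
Dept I: Wₕ = 0.14461986; term = 0.14461986²·(1 − 0.14493294)·21050/778 = 0.48386985.
Dept IV: Wₕ = 0.48054852; term = 0.48054852²·(1 − 0.22913046)·51710/4087 = 2.252295.
Dept II: Wₕ = 0.37483162; term = 0.37483162²·(1 − 0.19269748)·25100/2681 = 1.061905.
Sum = 3.7980699.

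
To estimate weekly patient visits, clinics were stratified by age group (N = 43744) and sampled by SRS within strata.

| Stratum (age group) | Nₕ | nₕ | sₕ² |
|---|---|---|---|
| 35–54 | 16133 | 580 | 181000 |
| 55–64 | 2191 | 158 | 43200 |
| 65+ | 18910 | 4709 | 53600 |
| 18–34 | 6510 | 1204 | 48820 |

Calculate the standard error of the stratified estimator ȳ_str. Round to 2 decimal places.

6.62

Var(ȳ_str) = Σₕ Wₕ²(1 − fₕ)sₕ²/nₕ with Wₕ = Nₕ/N, N = 43744.
35–54: Wₕ = 0.36880486; term = 0.36880486²·(1 − 0.03595116)·181000/580 = 40.920686.
55–64: Wₕ = 0.05008687; term = 0.05008687²·(1 − 0.07211319)·43200/158 = 0.63645753.
65+: Wₕ = 0.43228786; term = 0.43228786²·(1 − 0.24902168)·53600/4709 = 1.5973849.
18–34: Wₕ = 0.14882041; term = 0.14882041²·(1 − 0.18494624)·48820/1204 = 0.73195189.
Sum = 43.88648.
SE = √(43.88648) = 6.62.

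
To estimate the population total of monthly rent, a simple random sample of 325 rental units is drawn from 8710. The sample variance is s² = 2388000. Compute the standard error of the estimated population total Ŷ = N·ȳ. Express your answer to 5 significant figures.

Var(Ŷ) = N²·Var(ȳ) = N²·(1 − n/N)·s²/n.
f = 325/8710 = 0.03731343; Var(ȳ) = 0.96268657·2388000/325 = 7073.5247.
Var(Ŷ) = 8710² · 7073.5247 = 5.3662659 × 10^11.
SE(Ŷ) = √(5.3662659 × 10^11) = 732550.

732550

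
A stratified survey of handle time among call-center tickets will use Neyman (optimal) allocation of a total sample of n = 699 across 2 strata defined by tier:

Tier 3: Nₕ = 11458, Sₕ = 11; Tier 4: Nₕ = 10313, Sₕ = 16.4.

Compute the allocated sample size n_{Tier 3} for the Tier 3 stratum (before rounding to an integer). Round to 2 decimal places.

Neyman allocation: nₕ = n·NₕSₕ / Σⱼ NⱼSⱼ.
Σ NⱼSⱼ = 11458·11 + 10313·16.4 = 295171.2.
n_{Tier 3} = 699·11458·11 / 295171.2 = 298.47.

298.47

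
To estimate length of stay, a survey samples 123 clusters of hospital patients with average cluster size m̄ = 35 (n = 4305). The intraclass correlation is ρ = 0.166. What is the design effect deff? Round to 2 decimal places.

deff = 1 + (35 − 1)·0.166 = 1 + 5.644 = 6.644.

6.64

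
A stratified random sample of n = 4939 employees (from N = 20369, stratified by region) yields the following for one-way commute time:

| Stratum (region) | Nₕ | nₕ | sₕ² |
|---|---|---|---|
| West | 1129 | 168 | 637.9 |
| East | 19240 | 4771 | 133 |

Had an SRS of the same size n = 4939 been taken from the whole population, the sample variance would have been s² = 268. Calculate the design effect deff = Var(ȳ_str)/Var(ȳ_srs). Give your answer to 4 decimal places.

0.6966

Var(ȳ_str) = Σ Wₕ²(1−fₕ)sₕ²/nₕ with Wₕ = Nₕ/20369:
  West: (1129/20369)²·(1−168/1129)·637.9/168 = 0.0099293595
  East: (19240/20369)²·(1−4771/19240)·133/4771 = 0.018704512
  → Var(ȳ_str) = 0.028633872.
Var(ȳ_srs) = (1 − 4939/20369)·268/4939 = 0.041104748.
deff = 0.028633872 / 0.041104748 = 0.6966.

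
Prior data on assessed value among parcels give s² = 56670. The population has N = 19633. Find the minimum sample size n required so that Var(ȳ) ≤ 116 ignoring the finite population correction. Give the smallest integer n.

Without fpc, n₀ = s²/D = 56670/116 = 488.5345.
Rounding up, n = 489.

489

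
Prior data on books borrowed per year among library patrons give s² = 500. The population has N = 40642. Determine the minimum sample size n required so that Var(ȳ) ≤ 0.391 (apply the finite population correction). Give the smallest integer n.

Without fpc, n₀ = s²/D = 500/0.391 = 1278.7724.
With fpc, (1 − n/N)·s²/n ≤ D requires n ≥ n₀/(1 + n₀/N) = 1278.7724/(1 + 1278.7724/40642) = 1239.7641.
Rounding up, n = 1240.

1240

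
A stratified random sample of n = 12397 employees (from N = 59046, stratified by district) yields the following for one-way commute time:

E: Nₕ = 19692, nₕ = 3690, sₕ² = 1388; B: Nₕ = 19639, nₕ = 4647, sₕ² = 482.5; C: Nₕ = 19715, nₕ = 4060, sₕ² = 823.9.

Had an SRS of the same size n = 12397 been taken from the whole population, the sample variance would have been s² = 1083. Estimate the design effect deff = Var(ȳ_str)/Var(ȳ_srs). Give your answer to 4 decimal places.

Var(ȳ_str) = Σ Wₕ²(1−fₕ)sₕ²/nₕ with Wₕ = Nₕ/59046:
  E: (19692/59046)²·(1−3690/19692)·1388/3690 = 0.033997441
  B: (19639/59046)²·(1−4647/19639)·482.5/4647 = 0.0087684459
  C: (19715/59046)²·(1−4060/19715)·823.9/4060 = 0.017964592
  → Var(ȳ_str) = 0.060730479.
Var(ȳ_srs) = (1 − 12397/59046)·1083/12397 = 0.069018213.
deff = 0.060730479 / 0.069018213 = 0.8799.

0.8799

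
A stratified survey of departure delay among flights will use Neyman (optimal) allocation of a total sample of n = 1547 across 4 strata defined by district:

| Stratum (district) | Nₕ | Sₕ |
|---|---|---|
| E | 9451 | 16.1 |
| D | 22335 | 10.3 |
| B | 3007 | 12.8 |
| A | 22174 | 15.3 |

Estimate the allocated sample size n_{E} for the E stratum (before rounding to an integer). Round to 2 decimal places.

Neyman allocation: nₕ = n·NₕSₕ / Σⱼ NⱼSⱼ.
Σ NⱼSⱼ = 9451·16.1 + 22335·10.3 + 3007·12.8 + 22174·15.3 = 759963.4.
n_{E} = 1547·9451·16.1 / 759963.4 = 309.74.

309.74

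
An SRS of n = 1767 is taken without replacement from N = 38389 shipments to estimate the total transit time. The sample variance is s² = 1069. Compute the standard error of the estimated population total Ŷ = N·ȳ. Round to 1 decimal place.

Var(Ŷ) = N²·Var(ȳ) = N²·(1 − n/N)·s²/n.
f = 1767/38389 = 0.04602881; Var(ȳ) = 0.95397119·1069/1767 = 0.57713367.
Var(Ŷ) = 38389² · 0.57713367 = 8.5053073 × 10^8.
SE(Ŷ) = √(8.5053073 × 10^8) = 29163.9.

29163.9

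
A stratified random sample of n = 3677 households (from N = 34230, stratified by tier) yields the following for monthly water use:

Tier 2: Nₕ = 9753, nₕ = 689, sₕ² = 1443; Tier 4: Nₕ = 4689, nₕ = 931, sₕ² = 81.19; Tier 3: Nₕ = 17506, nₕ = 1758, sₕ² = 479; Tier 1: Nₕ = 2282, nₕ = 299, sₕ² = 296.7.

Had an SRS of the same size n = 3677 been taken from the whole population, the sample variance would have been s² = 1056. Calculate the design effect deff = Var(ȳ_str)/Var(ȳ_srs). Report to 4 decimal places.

0.8866

Var(ȳ_str) = Σ Wₕ²(1−fₕ)sₕ²/nₕ with Wₕ = Nₕ/34230:
  Tier 2: (9753/34230)²·(1−689/9753)·1443/689 = 0.1580125
  Tier 4: (4689/34230)²·(1−931/4689)·81.19/931 = 0.0013115235
  Tier 3: (17506/34230)²·(1−1758/17506)·479/1758 = 0.064108435
  Tier 1: (2282/34230)²·(1−299/2282)·296.7/299 = 0.0038324007
  → Var(ȳ_str) = 0.22726486.
Var(ȳ_srs) = (1 − 3677/34230)·1056/3677 = 0.25634051.
deff = 0.22726486 / 0.25634051 = 0.8866.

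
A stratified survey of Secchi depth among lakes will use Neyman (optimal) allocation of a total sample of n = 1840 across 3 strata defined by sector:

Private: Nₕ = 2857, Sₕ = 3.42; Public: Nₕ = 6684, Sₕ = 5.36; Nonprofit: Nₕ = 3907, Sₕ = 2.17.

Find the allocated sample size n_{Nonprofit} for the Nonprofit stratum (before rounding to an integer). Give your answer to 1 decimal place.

288.5

Neyman allocation: nₕ = n·NₕSₕ / Σⱼ NⱼSⱼ.
Σ NⱼSⱼ = 2857·3.42 + 6684·5.36 + 3907·2.17 = 54075.37.
n_{Nonprofit} = 1840·3907·2.17 / 54075.37 = 288.5.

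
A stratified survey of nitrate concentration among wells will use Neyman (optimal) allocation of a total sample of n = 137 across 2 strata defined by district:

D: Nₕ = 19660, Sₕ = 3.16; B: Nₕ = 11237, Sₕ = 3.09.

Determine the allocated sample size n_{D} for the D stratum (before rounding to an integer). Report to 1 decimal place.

Neyman allocation: nₕ = n·NₕSₕ / Σⱼ NⱼSⱼ.
Σ NⱼSⱼ = 19660·3.16 + 11237·3.09 = 96847.93.
n_{D} = 137·19660·3.16 / 96847.93 = 87.9.

87.9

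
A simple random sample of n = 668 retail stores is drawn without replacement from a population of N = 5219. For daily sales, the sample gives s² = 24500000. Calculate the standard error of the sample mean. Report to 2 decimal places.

Under SRS without replacement, Var(ȳ) = (1 − f)·s²/n with f = n/N = 668/5219 = 0.12799387.
Var(ȳ) = (1 − 0.12799387)·24500000/668 = 0.87200613·36676.647 = 31982.261.
SE(ȳ) = √(31982.261) = 178.84.

178.84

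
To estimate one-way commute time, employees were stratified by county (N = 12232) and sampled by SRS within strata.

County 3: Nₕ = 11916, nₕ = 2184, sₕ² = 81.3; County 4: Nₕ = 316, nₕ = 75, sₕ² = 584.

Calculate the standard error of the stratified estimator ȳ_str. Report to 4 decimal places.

Var(ȳ_str) = Σₕ Wₕ²(1 − fₕ)sₕ²/nₕ with Wₕ = Nₕ/N, N = 12232.
County 3: Wₕ = 0.97416612; term = 0.97416612²·(1 − 0.18328298)·81.3/2184 = 0.028851976.
County 4: Wₕ = 0.02583388; term = 0.02583388²·(1 − 0.23734177)·584/75 = 0.0039633348.
Sum = 0.032815311.
SE = √(0.032815311) = 0.1811.

0.1811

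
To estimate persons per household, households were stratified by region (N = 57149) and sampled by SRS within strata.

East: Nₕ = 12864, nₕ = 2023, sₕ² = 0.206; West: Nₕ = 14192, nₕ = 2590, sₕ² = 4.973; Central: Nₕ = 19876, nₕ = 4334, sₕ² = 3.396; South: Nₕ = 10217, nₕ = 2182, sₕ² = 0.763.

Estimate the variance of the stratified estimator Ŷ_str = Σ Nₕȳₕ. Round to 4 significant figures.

601100

Var(Ŷ_str) = Σₕ Nₕ²(1 − fₕ)sₕ²/nₕ.
East: 12864²·(1 − 2023/12864)·0.206/2023 = 14200.928.
West: 14192²·(1 − 2590/14192)·4.973/2590 = 316151.44.
Central: 19876²·(1 − 4334/19876)·3.396/4334 = 242055.34.
South: 10217²·(1 − 2182/10217)·0.763/2182 = 28706.422.
Sum = 601114.13.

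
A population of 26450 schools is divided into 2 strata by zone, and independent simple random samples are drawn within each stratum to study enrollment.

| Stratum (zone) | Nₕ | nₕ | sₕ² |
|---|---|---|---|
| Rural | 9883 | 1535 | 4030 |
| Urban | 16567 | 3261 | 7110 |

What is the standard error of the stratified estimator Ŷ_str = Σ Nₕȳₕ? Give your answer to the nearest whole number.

26405

Var(Ŷ_str) = Σₕ Nₕ²(1 − fₕ)sₕ²/nₕ.
Rural: 9883²·(1 − 1535/9883)·4030/1535 = 2.1660471 × 10^8.
Urban: 16567²·(1 − 3261/16567)·7110/3261 = 4.8062925 × 10^8.
Sum = 6.9723396 × 10^8.
SE = √(6.9723396 × 10^8) = 26405.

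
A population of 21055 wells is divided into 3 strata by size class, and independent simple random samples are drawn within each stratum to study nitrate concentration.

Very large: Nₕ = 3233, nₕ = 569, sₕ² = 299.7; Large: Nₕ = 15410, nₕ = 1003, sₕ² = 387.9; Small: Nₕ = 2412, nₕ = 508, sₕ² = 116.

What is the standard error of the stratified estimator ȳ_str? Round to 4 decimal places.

Var(ȳ_str) = Σₕ Wₕ²(1 − fₕ)sₕ²/nₕ with Wₕ = Nₕ/N, N = 21055.
Very large: Wₕ = 0.15355023; term = 0.15355023²·(1 − 0.17599753)·299.7/569 = 0.010233022.
Large: Wₕ = 0.73189266; term = 0.73189266²·(1 − 0.06508761)·387.9/1003 = 0.1936799.
Small: Wₕ = 0.11455711; term = 0.11455711²·(1 − 0.21061360)·116/508 = 0.0023655277.
Sum = 0.20627845.
SE = √(0.20627845) = 0.4542.

0.4542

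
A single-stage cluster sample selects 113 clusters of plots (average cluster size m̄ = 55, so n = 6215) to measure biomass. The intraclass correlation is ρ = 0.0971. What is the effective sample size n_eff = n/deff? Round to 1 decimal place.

deff = 1 + (55 − 1)·0.0971 = 1 + 5.2434 = 6.2434.
n_eff = 6215 / 6.2434 = 995.5.

995.5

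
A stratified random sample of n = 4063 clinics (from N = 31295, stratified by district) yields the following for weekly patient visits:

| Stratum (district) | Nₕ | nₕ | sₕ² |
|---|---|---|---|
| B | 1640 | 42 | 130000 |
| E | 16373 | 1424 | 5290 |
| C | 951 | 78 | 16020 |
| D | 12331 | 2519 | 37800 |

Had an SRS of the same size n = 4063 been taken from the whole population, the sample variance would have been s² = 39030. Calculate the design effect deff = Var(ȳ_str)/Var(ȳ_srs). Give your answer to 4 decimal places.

1.3445

Var(ȳ_str) = Σ Wₕ²(1−fₕ)sₕ²/nₕ with Wₕ = Nₕ/31295:
  B: (1640/31295)²·(1−42/1640)·130000/42 = 8.2825635
  E: (16373/31295)²·(1−1424/16373)·5290/1424 = 0.92840223
  C: (951/31295)²·(1−78/951)·16020/78 = 0.17410561
  D: (12331/31295)²·(1−2519/12331)·37800/2519 = 1.8538285
  → Var(ȳ_str) = 11.2389.
Var(ȳ_srs) = (1 − 4063/31295)·39030/4063 = 8.3590382.
deff = 11.2389 / 8.3590382 = 1.3445.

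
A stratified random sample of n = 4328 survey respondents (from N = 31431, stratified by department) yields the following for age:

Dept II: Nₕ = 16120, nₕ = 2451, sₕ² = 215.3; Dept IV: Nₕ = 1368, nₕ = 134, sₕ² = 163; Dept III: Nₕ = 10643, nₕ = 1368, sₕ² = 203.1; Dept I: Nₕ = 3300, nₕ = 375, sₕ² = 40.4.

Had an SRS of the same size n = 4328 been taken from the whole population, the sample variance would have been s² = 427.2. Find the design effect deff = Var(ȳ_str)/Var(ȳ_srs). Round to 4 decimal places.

0.4413

Var(ȳ_str) = Σ Wₕ²(1−fₕ)sₕ²/nₕ with Wₕ = Nₕ/31431:
  Dept II: (16120/31431)²·(1−2451/16120)·215.3/2451 = 0.019592331
  Dept IV: (1368/31431)²·(1−134/1368)·163/134 = 0.0020785844
  Dept III: (10643/31431)²·(1−1368/10643)·203.1/1368 = 0.014834927
  Dept I: (3300/31431)²·(1−375/3300)·40.4/375 = 0.0010526246
  → Var(ȳ_str) = 0.037558467.
Var(ȳ_srs) = (1 − 4328/31431)·427.2/4328 = 0.085114423.
deff = 0.037558467 / 0.085114423 = 0.4413.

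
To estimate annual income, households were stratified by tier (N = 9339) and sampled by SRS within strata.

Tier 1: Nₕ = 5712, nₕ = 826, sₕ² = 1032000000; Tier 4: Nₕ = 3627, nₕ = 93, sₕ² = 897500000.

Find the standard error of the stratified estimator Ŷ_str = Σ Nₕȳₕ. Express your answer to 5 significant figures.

Var(Ŷ_str) = Σₕ Nₕ²(1 − fₕ)sₕ²/nₕ.
Tier 1: 5712²·(1 − 826/5712)·1032000000/826 = 3.4869146 × 10^13.
Tier 4: 3627²·(1 − 93/3627)·897500000/93 = 1.2369884 × 10^14.
Sum = 1.5856799 × 10^14.
SE = √(1.5856799 × 10^14) = 1.2592 × 10^7.

1.2592 × 10^7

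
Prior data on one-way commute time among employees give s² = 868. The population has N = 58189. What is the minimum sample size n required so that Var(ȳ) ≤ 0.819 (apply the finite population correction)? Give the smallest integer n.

Without fpc, n₀ = s²/D = 868/0.819 = 1059.8291.
With fpc, (1 − n/N)·s²/n ≤ D requires n ≥ n₀/(1 + n₀/N) = 1059.8291/(1 + 1059.8291/58189) = 1040.8711.
Rounding up, n = 1041.

1041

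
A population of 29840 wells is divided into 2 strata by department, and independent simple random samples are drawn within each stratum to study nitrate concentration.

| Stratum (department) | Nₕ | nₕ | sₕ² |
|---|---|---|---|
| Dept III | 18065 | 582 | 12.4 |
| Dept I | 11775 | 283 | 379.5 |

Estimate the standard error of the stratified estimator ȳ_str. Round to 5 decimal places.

0.45973

Var(ȳ_str) = Σₕ Wₕ²(1 − fₕ)sₕ²/nₕ with Wₕ = Nₕ/N, N = 29840.
Dept III: Wₕ = 0.60539544; term = 0.60539544²·(1 − 0.03221699)·12.4/582 = 0.0075570968.
Dept I: Wₕ = 0.39460456; term = 0.39460456²·(1 − 0.02403397)·379.5/283 = 0.20379064.
Sum = 0.21134774.
SE = √(0.21134774) = 0.45973.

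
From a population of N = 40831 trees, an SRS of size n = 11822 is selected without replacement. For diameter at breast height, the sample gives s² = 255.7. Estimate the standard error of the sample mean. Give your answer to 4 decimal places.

0.1240

Under SRS without replacement, Var(ȳ) = (1 − f)·s²/n with f = n/N = 11822/40831 = 0.28953491.
Var(ȳ) = (1 − 0.28953491)·255.7/11822 = 0.71046509·0.021629166 = 0.015366767.
SE(ȳ) = √(0.015366767) = 0.1240.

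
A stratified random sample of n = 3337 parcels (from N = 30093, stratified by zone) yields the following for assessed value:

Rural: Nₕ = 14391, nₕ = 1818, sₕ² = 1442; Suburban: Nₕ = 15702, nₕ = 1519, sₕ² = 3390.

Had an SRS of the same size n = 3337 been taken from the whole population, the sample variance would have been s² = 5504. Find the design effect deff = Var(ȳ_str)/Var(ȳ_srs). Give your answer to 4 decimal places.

Var(ȳ_str) = Σ Wₕ²(1−fₕ)sₕ²/nₕ with Wₕ = Nₕ/30093:
  Rural: (14391/30093)²·(1−1818/14391)·1442/1818 = 0.15847848
  Suburban: (15702/30093)²·(1−1519/15702)·3390/1519 = 0.54882518
  → Var(ȳ_str) = 0.70730366.
Var(ȳ_srs) = (1 − 3337/30093)·5504/3337 = 1.466486.
deff = 0.70730366 / 1.466486 = 0.4823.

0.4823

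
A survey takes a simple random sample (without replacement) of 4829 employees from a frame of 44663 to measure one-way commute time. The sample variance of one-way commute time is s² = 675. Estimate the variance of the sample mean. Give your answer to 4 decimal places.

0.1247

Under SRS without replacement, Var(ȳ) = (1 − f)·s²/n with f = n/N = 4829/44663 = 0.10812082.
Var(ȳ) = (1 − 0.10812082)·675/4829 = 0.89187918·0.13978049 = 0.12466731.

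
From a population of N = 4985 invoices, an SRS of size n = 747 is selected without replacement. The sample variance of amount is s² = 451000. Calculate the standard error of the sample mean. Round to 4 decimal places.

Under SRS without replacement, Var(ȳ) = (1 − f)·s²/n with f = n/N = 747/4985 = 0.14984955.
Var(ȳ) = (1 − 0.14984955)·451000/747 = 0.85015045·603.74833 = 513.27691.
SE(ȳ) = √(513.27691) = 22.6556.

22.6556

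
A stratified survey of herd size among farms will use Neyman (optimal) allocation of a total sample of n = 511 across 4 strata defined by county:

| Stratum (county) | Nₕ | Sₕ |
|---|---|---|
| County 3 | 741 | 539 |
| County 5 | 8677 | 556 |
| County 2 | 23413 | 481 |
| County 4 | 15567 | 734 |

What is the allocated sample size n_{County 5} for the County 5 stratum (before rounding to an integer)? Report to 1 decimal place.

Neyman allocation: nₕ = n·NₕSₕ / Σⱼ NⱼSⱼ.
Σ NⱼSⱼ = 741·539 + 8677·556 + 23413·481 + 15567·734 = 2.7911642 × 10^7.
n_{County 5} = 511·8677·556 / (2.7911642 × 10^7) = 88.3.

88.3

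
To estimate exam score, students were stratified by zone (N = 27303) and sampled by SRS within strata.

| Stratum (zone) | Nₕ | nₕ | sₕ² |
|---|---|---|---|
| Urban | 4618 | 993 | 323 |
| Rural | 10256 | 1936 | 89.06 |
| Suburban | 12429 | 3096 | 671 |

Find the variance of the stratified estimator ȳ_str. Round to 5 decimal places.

0.04630

Var(ȳ_str) = Σₕ Wₕ²(1 − fₕ)sₕ²/nₕ with Wₕ = Nₕ/N, N = 27303.
Urban: Wₕ = 0.16913892; term = 0.16913892²·(1 − 0.21502815)·323/993 = 0.007304567.
Rural: Wₕ = 0.37563638; term = 0.37563638²·(1 − 0.18876755)·89.06/1936 = 0.0052657221.
Suburban: Wₕ = 0.45522470; term = 0.45522470²·(1 − 0.24909486)·671/3096 = 0.033725491.
Sum = 0.04629578.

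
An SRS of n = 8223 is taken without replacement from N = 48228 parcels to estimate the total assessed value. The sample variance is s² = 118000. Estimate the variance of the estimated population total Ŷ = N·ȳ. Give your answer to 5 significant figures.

Var(Ŷ) = N²·Var(ȳ) = N²·(1 − n/N)·s²/n.
f = 8223/48228 = 0.17050261; Var(ȳ) = 0.82949739·118000/8223 = 11.903282.
Var(Ŷ) = 48228² · 11.903282 = 2.768632 × 10^10.

2.7686 × 10^10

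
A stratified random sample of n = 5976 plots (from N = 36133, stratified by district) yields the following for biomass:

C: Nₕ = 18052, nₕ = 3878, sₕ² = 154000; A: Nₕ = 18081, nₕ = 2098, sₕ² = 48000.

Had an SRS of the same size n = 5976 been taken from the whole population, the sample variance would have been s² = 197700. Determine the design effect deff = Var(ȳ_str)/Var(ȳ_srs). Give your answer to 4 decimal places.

0.4653

Var(ȳ_str) = Σ Wₕ²(1−fₕ)sₕ²/nₕ with Wₕ = Nₕ/36133:
  C: (18052/36133)²·(1−3878/18052)·154000/3878 = 7.7825627
  A: (18081/36133)²·(1−2098/18081)·48000/2098 = 5.0641721
  → Var(ȳ_str) = 12.846735.
Var(ȳ_srs) = (1 − 5976/36133)·197700/5976 = 27.610877.
deff = 12.846735 / 27.610877 = 0.4653.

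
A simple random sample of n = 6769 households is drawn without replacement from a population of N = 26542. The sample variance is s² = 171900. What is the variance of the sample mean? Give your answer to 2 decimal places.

Under SRS without replacement, Var(ȳ) = (1 − f)·s²/n with f = n/N = 6769/26542 = 0.25502976.
Var(ȳ) = (1 − 0.25502976)·171900/6769 = 0.74497024·25.395184 = 18.918656.

18.92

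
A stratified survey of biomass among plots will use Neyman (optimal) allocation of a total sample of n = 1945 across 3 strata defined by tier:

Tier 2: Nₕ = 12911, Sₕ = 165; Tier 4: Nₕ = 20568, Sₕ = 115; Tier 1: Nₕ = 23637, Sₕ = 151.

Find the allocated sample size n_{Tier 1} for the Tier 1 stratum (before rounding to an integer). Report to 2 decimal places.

Neyman allocation: nₕ = n·NₕSₕ / Σⱼ NⱼSⱼ.
Σ NⱼSⱼ = 12911·165 + 20568·115 + 23637·151 = 8.064822 × 10^6.
n_{Tier 1} = 1945·23637·151 / (8.064822 × 10^6) = 860.78.

860.78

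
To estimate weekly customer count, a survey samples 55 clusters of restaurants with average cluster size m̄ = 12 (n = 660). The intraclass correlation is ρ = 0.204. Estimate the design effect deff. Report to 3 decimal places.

3.244

deff = 1 + (12 − 1)·0.204 = 1 + 2.244 = 3.244.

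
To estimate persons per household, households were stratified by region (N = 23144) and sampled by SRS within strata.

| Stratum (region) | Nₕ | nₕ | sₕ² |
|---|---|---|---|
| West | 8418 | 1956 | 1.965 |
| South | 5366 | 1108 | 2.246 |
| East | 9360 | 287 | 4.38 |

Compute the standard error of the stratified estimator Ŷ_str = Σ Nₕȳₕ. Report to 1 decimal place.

1181.9

Var(Ŷ_str) = Σₕ Nₕ²(1 − fₕ)sₕ²/nₕ.
West: 8418²·(1 − 1956/8418)·1.965/1956 = 54647.409.
South: 5366²·(1 − 1108/5366)·2.246/1108 = 46315.496.
East: 9360²·(1 − 287/9360)·4.38/287 = 1.2960417 × 10^6.
Sum = 1.3970046 × 10^6.
SE = √(1.3970046 × 10^6) = 1181.9.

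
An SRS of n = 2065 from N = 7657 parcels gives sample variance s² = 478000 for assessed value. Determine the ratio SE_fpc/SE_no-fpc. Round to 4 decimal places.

0.8546

f = n/N = 2065/7657 = 0.26968787.
SE_no-fpc = √(s²/n) = 15.214368; SE_fpc = √((1−f)s²/n) = 13.001941.
Ratio = √(1−f) = 0.85458302.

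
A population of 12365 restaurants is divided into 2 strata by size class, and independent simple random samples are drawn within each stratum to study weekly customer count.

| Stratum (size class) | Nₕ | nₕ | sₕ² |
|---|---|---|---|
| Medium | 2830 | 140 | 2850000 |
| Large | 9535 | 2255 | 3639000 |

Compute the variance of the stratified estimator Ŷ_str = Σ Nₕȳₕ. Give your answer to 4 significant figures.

2.670 × 10^11

Var(Ŷ_str) = Σₕ Nₕ²(1 − fₕ)sₕ²/nₕ.
Medium: 2830²·(1 − 140/2830)·2850000/140 = 1.5497282 × 10^11.
Large: 9535²·(1 − 2255/9535)·3639000/2255 = 1.1201794 × 10^11.
Sum = 2.6699076 × 10^11.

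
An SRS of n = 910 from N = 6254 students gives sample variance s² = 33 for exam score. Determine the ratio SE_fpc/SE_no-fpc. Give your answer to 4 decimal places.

0.9244

f = n/N = 910/6254 = 0.14550688.
SE_no-fpc = √(s²/n) = 0.1904304; SE_fpc = √((1−f)s²/n) = 0.17603157.
Ratio = √(1−f) = 0.92438797.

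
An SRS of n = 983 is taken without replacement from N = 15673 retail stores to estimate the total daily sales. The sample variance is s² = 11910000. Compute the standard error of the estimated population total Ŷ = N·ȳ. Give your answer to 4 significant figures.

Var(Ŷ) = N²·Var(ȳ) = N²·(1 − n/N)·s²/n.
f = 983/15673 = 0.06271933; Var(ȳ) = 0.93728067·11910000/983 = 11356.066.
Var(Ŷ) = 15673² · 11356.066 = 2.7895373 × 10^12.
SE(Ŷ) = √(2.7895373 × 10^12) = 1.670 × 10^6.

1.670 × 10^6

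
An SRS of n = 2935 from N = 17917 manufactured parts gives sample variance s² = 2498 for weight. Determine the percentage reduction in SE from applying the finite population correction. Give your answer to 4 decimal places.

8.5566

f = n/N = 2935/17917 = 0.16381091.
SE_no-fpc = √(s²/n) = 0.92255478; SE_fpc = √((1−f)s²/n) = 0.84361523.
Ratio = √(1−f) = 0.91443376. Reduction = 100·(1 − 0.91443376) = 8.5566%.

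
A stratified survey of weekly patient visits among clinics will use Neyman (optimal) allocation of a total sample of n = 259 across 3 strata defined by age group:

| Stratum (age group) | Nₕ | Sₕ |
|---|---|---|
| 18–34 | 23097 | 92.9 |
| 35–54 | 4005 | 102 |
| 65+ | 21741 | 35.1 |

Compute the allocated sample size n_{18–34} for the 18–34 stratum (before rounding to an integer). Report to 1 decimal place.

Neyman allocation: nₕ = n·NₕSₕ / Σⱼ NⱼSⱼ.
Σ NⱼSⱼ = 23097·92.9 + 4005·102 + 21741·35.1 = 3.3173304 × 10^6.
n_{18–34} = 259·23097·92.9 / (3.3173304 × 10^6) = 167.5.

167.5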